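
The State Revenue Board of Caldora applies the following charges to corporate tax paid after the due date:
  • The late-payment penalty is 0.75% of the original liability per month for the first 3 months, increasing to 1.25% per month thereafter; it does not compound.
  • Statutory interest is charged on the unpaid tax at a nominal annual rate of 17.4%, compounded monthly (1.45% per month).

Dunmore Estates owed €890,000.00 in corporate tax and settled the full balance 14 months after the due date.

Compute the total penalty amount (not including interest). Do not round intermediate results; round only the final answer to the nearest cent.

€142,400.00

Penalty, months 1–3: 3 × 0.75% × €890,000.00 = €20,025.00
Penalty, months 4–14: 11 × 1.25% × €890,000.00 = €122,375.00
Total penalty = €20,025.00 + €122,375.00 = €142,400.00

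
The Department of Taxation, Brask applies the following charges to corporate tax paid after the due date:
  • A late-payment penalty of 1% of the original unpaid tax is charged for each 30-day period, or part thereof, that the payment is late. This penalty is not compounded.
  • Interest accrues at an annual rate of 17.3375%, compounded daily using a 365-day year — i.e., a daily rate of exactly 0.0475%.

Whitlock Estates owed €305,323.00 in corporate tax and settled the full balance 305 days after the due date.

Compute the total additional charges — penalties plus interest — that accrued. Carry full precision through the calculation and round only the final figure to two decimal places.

Penalty periods: ⌈305/30⌉ = 11; penalty = 11 × 1% × €305,323.00 = €33,585.53
Interest: €305,323.00 × ((1 + 0.000475)^305 − 1) = €305,323.00 × 0.15585532… = €47,586.2126…
Penalties + interest = €33,585.5300 + €47,586.2126… = €81,171.74

€81,171.74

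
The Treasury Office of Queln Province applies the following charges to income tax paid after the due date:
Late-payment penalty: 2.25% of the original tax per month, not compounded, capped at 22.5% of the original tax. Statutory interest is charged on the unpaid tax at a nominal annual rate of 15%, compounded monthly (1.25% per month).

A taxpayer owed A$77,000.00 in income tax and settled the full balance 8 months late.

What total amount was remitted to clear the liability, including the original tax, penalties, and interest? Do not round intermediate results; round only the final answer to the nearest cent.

A$98,905.43

Penalty: 8 × 2.25% × A$77,000.00 = A$13,860.00 (below the 22.5% cap of A$17,325.00)
Interest: A$77,000.00 × ((1 + 0.0125)^8 − 1) = A$77,000.00 × 0.1044861… = A$8,045.4298…
Total = A$77,000.00 + A$13,860.0000 + A$8,045.4298… = A$98,905.43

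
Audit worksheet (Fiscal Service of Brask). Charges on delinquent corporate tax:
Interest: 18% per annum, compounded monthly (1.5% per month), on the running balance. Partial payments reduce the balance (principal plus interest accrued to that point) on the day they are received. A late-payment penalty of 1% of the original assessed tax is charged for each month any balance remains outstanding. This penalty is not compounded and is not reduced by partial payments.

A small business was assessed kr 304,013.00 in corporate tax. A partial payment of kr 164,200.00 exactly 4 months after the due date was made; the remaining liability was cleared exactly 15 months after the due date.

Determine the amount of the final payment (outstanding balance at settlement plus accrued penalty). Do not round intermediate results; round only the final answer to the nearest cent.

kr 232,269.54

Balance at month 4: kr 304,013.0000 × (1 + 0.015)^4 = kr 322,668.3171…
After kr 164,200.00 payment: kr 322,668.3171… − kr 164,200.00 = kr 158,468.3171…
Balance at month 15: kr 158,468.3171… × (1 + 0.015)^11 = kr 186,667.5858…
Penalty: 15 × 1% × kr 304,013.00 = kr 45,601.95
Final settlement = outstanding balance + penalty = kr 186,667.5858… + kr 45,601.95 = kr 232,269.54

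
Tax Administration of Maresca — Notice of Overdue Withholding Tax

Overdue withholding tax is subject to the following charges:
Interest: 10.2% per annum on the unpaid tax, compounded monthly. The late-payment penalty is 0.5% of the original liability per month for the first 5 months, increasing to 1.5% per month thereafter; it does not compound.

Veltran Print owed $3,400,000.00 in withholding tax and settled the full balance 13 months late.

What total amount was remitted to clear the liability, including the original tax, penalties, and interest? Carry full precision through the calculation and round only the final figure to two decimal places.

$4,288,470.76

Penalty, months 1–5: 5 × 0.5% × $3,400,000.00 = $85,000.00
Penalty, months 6–13: 8 × 1.5% × $3,400,000.00 = $408,000.00
Interest (10.2%/yr ÷ 12 = 0.85%/month): $3,400,000.00 × ((1 + 0.0085)^13 − 1) = $395,470.7615…
Total = $3,400,000.00 + $493,000.0000 + $395,470.7615… = $4,288,470.76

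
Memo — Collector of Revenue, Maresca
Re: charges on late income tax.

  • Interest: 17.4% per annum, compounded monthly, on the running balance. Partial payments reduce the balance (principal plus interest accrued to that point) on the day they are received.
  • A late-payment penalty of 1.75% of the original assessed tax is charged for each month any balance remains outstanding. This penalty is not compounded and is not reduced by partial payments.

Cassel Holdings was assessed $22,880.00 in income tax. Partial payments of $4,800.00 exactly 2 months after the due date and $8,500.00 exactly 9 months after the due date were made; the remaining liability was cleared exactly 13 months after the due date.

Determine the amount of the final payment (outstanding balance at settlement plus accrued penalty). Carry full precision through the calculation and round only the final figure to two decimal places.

$18,166.57

Monthly rate = 17.4% ÷ 12 = 1.45%
Balance at month 2: $22,880.0000 × (1 + 0.0145)^2 = $23,548.3305…
After $4,800.00 payment: $23,548.3305… − $4,800.00 = $18,748.3305…
Balance at month 9: $18,748.3305… × (1 + 0.0145)^7 = $20,736.0944…
After $8,500.00 payment: $20,736.0944… − $8,500.00 = $12,236.0944…
Balance at month 13: $12,236.0944… × (1 + 0.0145)^4 = $12,961.3734…
Penalty: 13 × 1.75% × $22,880.00 = $5,205.20
Final settlement = outstanding balance + penalty = $12,961.3734… + $5,205.20 = $18,166.57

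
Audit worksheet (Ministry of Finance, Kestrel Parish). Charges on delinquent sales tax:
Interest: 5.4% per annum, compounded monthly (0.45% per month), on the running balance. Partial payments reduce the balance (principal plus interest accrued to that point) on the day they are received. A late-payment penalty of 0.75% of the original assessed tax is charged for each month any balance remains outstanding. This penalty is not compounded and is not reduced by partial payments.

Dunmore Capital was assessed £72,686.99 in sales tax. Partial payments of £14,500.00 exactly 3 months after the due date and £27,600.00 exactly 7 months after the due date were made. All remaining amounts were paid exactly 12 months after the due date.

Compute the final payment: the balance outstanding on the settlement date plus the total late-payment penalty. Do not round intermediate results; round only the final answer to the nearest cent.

Balance at month 3: £72,686.9900 × (1 + 0.0045)^3 = £73,672.6867…
After £14,500.00 payment: £73,672.6867… − £14,500.00 = £59,172.6867…
Balance at month 7: £59,172.6867… × (1 + 0.0045)^4 = £60,245.0062…
After £27,600.00 payment: £60,245.0062… − £27,600.00 = £32,645.0062…
Balance at month 12: £32,645.0062… × (1 + 0.0045)^5 = £33,386.1592…
Penalty: 12 × 0.75% × £72,686.99 = £6,541.83…
Final settlement = outstanding balance + penalty = £33,386.1592… + £6,541.83… = £39,927.99

£39,927.99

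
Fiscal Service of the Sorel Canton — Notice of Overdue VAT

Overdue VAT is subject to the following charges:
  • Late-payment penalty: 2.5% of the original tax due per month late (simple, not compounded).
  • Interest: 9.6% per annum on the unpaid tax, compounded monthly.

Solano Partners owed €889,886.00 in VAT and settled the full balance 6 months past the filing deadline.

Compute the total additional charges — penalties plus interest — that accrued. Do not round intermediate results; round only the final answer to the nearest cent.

€177,060.89

Late-payment penalty = 2.5% × €889,886.00 × 6 mo = €133,482.90
Interest (9.6%/yr ÷ 12 = 0.8%/month): €889,886.00 × ((1 + 0.008)^6 − 1) = €43,577.9858…
Penalties + interest = €133,482.9000 + €43,577.9858… = €177,060.89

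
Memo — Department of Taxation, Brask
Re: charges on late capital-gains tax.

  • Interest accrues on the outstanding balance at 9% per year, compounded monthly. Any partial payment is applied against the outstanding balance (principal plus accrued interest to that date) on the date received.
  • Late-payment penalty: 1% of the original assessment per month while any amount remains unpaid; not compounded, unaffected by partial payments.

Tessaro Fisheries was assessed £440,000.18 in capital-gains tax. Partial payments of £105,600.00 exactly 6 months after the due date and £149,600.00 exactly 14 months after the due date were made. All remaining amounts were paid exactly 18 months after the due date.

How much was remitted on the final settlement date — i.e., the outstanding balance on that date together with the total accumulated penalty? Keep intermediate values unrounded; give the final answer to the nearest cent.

Monthly rate = 9% ÷ 12 = 0.75%
Balance at month 6: £440,000.1800 × (1 + 0.0075)^6 = £460,175.1717…
After £105,600.00 payment: £460,175.1717… − £105,600.00 = £354,575.1717…
Balance at month 14: £354,575.1717… × (1 + 0.0075)^8 = £376,416.5937…
After £149,600.00 payment: £376,416.5937… − £149,600.00 = £226,816.5937…
Balance at month 18: £226,816.5937… × (1 + 0.0075)^4 = £233,698.0256…
Penalty: 18 × 1% × £440,000.18 = £79,200.03…
Final settlement = outstanding balance + penalty = £233,698.0256… + £79,200.03… = £312,898.06

£312,898.06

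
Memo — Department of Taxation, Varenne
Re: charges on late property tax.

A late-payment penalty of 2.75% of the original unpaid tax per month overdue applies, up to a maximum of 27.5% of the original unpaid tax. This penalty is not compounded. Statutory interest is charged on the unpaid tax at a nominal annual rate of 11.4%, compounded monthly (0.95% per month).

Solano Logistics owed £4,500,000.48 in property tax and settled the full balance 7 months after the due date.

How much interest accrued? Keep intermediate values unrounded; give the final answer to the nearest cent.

Interest: £4,500,000.48 × ((1 + 0.0095)^7 − 1) = £4,500,000.48 × 0.0684255… = £307,914.9846…

£307,914.98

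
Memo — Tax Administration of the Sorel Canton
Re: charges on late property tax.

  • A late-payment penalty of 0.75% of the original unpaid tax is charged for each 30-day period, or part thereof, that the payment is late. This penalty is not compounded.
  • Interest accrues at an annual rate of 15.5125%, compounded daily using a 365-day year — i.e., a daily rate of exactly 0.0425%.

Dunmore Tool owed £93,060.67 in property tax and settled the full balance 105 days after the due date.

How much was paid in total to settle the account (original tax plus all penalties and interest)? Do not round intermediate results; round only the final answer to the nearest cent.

£100,098.45

Penalty periods: ⌈105/30⌉ = 4; penalty = 4 × 0.75% × £93,060.67 = £2,791.82…
Interest: £93,060.67 × ((1 + 0.000425)^105 − 1) = £93,060.67 × 0.04562576… = £4,245.9638…
Total = £93,060.67 + £2,791.8201 + £4,245.9638… = £100,098.45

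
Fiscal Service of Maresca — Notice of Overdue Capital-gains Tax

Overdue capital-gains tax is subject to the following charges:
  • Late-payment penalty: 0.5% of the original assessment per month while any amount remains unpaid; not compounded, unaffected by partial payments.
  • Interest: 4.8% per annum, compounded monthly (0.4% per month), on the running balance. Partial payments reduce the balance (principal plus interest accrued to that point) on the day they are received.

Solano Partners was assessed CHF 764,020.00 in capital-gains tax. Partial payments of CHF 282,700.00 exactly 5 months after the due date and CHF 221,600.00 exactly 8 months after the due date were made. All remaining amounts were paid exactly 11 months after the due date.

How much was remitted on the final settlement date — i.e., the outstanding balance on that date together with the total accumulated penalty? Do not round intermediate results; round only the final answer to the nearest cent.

Balance at month 5: CHF 764,020.0000 × (1 + 0.004)^5 = CHF 779,423.1332…
After CHF 282,700.00 payment: CHF 779,423.1332… − CHF 282,700.00 = CHF 496,723.1332…
Balance at month 8: CHF 496,723.1332… × (1 + 0.004)^3 = CHF 502,707.6853…
After CHF 221,600.00 payment: CHF 502,707.6853… − CHF 221,600.00 = CHF 281,107.6853…
Balance at month 11: CHF 281,107.6853… × (1 + 0.004)^3 = CHF 284,494.4886…
Penalty: 11 × 0.5% × CHF 764,020.00 = CHF 42,021.10
Final settlement = outstanding balance + penalty = CHF 284,494.4886… + CHF 42,021.10 = CHF 326,515.59

CHF 326,515.59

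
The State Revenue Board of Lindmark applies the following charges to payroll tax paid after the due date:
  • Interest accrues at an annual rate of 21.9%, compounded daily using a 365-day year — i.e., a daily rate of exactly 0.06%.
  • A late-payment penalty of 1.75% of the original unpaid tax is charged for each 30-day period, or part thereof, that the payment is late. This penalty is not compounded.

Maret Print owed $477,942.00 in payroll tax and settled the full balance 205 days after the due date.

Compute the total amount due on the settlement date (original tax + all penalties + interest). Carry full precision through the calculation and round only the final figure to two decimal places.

Penalty periods: ⌈205/30⌉ = 7; penalty = 7 × 1.75% × $477,942.00 = $58,547.90…
Interest: $477,942.00 × ((1 + 0.0006)^205 − 1) = $477,942.00 × 0.13084271… = $62,535.2259…
Total = $477,942.00 + $58,547.8950 + $62,535.2259… = $599,025.12

$599,025.12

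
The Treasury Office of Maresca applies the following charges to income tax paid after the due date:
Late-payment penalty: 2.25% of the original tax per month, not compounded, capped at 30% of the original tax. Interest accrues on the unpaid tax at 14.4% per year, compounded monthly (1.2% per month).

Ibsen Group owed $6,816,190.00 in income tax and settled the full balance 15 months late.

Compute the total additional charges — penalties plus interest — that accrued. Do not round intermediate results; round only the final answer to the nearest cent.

$3,380,389.28

Penalty (uncapped): 15 × 2.25% × $6,816,190.00 = $2,300,464.13…; cap = 30% × $6,816,190.00 = $2,044,857.00 → penalty = $2,044,857.00
Interest: $6,816,190.00 × ((1 + 0.012)^15 − 1) = $6,816,190.00 × 0.1959353… = $1,335,532.2806…
Penalties + interest = $2,044,857.0000 + $1,335,532.2806… = $3,380,389.28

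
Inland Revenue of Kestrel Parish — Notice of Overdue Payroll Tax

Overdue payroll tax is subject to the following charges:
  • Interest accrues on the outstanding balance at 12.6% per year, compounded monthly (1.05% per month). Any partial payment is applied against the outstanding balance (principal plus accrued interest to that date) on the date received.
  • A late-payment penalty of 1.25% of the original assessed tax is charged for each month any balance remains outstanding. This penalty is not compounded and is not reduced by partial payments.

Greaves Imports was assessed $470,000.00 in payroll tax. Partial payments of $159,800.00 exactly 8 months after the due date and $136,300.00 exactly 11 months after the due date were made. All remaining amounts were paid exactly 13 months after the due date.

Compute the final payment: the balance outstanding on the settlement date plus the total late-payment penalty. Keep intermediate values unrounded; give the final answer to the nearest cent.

Balance at month 8: $470,000.0000 × (1 + 0.0105)^8 = $510,961.7620…
After $159,800.00 payment: $510,961.7620… − $159,800.00 = $351,161.7620…
Balance at month 11: $351,161.7620… × (1 + 0.0105)^3 = $362,339.9107…
After $136,300.00 payment: $362,339.9107… − $136,300.00 = $226,039.9107…
Balance at month 13: $226,039.9107… × (1 + 0.0105)^2 = $230,811.6698…
Penalty: 13 × 1.25% × $470,000.00 = $76,375.00
Final settlement = outstanding balance + penalty = $230,811.6698… + $76,375.00 = $307,186.67

$307,186.67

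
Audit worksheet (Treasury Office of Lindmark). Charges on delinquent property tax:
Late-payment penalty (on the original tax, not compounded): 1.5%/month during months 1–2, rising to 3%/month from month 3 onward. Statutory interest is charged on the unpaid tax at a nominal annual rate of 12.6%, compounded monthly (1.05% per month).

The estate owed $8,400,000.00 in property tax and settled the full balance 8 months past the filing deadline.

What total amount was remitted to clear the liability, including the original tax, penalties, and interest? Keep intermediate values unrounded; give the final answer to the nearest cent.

Penalty, months 1–2: 2 × 1.5% × $8,400,000.00 = $252,000.00
Penalty, months 3–8: 6 × 3% × $8,400,000.00 = $1,512,000.00
Interest: $8,400,000.00 × ((1 + 0.0105)^8 − 1) = $8,400,000.00 × 0.0871527… = $732,082.5543…
Total = $8,400,000.00 + $1,764,000.0000 + $732,082.5543… = $10,896,082.55

$10,896,082.55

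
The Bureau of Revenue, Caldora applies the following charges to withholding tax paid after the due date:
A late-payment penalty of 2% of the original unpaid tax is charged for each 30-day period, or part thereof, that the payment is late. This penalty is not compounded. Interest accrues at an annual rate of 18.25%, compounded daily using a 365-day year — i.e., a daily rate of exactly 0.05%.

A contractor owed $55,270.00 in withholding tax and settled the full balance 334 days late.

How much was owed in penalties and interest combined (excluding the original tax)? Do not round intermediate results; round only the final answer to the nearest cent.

Penalty periods: ⌈334/30⌉ = 12; penalty = 12 × 2% × $55,270.00 = $13,264.80
Interest: $55,270.00 × ((1 + 0.0005)^334 − 1) = $55,270.00 × 0.18170494… = $10,042.8323…
Penalties + interest = $13,264.8000 + $10,042.8323… = $23,307.63

$23,307.63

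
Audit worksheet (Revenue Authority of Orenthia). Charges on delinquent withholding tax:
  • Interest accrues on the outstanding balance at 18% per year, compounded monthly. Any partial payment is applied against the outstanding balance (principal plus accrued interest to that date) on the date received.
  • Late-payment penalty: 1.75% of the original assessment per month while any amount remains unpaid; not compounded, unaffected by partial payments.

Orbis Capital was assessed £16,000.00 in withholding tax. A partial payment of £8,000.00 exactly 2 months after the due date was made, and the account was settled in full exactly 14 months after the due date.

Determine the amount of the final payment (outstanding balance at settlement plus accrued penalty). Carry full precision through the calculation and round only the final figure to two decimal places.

£14,063.15

Monthly rate = 18% ÷ 12 = 1.5%
Balance at month 2: £16,000.0000 × (1 + 0.015)^2 = £16,483.6000
After £8,000.00 payment: £16,483.6000 − £8,000.00 = £8,483.6000
Balance at month 14: £8,483.6000 × (1 + 0.015)^12 = £10,143.1463…
Penalty: 14 × 1.75% × £16,000.00 = £3,920.00
Final settlement = outstanding balance + penalty = £10,143.1463… + £3,920.00 = £14,063.15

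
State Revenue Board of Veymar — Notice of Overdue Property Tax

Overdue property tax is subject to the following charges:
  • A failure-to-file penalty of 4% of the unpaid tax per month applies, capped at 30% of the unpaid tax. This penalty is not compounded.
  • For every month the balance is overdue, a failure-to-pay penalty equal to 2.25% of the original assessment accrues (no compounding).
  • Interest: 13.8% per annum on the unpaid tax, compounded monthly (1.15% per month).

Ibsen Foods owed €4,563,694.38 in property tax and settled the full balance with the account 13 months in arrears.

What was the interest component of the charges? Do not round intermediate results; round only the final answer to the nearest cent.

€731,392.44

Interest: €4,563,694.38 × ((1 + 0.0115)^13 − 1) = €4,563,694.38 × 0.1602632… = €731,392.4410…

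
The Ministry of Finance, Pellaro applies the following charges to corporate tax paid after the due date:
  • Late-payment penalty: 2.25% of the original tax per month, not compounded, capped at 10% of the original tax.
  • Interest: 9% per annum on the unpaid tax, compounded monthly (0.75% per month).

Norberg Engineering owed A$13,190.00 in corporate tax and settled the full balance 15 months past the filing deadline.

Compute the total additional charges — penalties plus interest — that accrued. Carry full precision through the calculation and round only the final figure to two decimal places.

A$2,883.37

Penalty (uncapped): 15 × 2.25% × A$13,190.00 = A$4,451.63…; cap = 10% × A$13,190.00 = A$1,319.00 → penalty = A$1,319.00
Interest: A$13,190.00 × ((1 + 0.0075)^15 − 1) = A$13,190.00 × 0.1186026… = A$1,564.3682…
Penalties + interest = A$1,319.0000 + A$1,564.3682… = A$2,883.37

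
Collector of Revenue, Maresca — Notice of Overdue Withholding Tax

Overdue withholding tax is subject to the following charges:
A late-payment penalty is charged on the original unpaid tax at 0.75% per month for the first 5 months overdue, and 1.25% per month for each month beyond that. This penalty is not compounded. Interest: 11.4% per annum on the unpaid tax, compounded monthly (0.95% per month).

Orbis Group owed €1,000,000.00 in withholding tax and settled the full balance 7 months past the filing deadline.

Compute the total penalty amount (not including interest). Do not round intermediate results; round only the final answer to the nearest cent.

Penalty, months 1–5: 5 × 0.75% × €1,000,000.00 = €37,500.00
Penalty, months 6–7: 2 × 1.25% × €1,000,000.00 = €25,000.00
Total penalty = €37,500.00 + €25,000.00 = €62,500.00

€62,500.00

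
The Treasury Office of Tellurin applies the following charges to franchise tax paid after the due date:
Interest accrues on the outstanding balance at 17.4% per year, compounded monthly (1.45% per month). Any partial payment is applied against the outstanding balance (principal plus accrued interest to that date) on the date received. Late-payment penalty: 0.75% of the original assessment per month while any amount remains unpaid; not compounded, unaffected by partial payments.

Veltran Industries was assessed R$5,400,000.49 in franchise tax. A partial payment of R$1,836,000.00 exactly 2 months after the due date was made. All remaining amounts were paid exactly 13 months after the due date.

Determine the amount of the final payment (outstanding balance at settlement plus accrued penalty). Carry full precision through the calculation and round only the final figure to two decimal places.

Balance at month 2: R$5,400,000.4900 × (1 + 0.0145)^2 = R$5,557,735.8543…
After R$1,836,000.00 payment: R$5,557,735.8543… − R$1,836,000.00 = R$3,721,735.8543…
Balance at month 13: R$3,721,735.8543… × (1 + 0.0145)^11 = R$4,360,317.4750…
Penalty: 13 × 0.75% × R$5,400,000.49 = R$526,500.05…
Final settlement = outstanding balance + penalty = R$4,360,317.4750… + R$526,500.05… = R$4,886,817.52

R$4,886,817.52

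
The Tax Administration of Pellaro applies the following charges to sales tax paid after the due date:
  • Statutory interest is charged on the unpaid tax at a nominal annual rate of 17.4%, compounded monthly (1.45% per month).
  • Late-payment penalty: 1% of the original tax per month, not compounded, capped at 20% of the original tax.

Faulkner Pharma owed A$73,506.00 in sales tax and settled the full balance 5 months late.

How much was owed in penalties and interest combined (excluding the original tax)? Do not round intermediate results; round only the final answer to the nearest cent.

Penalty: 5 × 1% × A$73,506.00 = A$3,675.30 (below the 20% cap of A$14,701.20)
Interest: A$73,506.00 × ((1 + 0.0145)^5 − 1) = A$73,506.00 × 0.0746332… = A$5,485.9886…
Penalties + interest = A$3,675.3000 + A$5,485.9886… = A$9,161.29

A$9,161.29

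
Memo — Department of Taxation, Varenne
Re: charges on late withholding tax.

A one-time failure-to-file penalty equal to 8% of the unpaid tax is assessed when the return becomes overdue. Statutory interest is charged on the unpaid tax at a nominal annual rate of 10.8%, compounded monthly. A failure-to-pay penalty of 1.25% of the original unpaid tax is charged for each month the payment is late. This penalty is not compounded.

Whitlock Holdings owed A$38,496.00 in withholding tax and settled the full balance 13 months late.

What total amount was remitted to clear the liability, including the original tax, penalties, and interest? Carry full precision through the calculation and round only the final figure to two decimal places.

A$52,586.74

Failure-to-file penalty: 8% × A$38,496.00 = A$3,079.68
Failure-to-pay penalty = 1.25% × A$38,496.00 × 13 mo = A$6,255.60
Interest (10.8%/yr ÷ 12 = 0.9%/month): A$38,496.00 × ((1 + 0.009)^13 − 1) = A$4,755.4595…
Total = A$38,496.00 + A$9,335.2800 + A$4,755.4595… = A$52,586.74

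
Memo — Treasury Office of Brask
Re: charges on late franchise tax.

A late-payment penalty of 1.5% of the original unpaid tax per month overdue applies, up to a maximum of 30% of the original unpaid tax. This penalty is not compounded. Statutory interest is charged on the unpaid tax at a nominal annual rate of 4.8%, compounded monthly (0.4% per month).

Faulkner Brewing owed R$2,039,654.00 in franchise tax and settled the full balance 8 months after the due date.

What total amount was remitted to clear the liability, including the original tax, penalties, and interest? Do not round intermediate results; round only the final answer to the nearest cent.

R$2,350,602.52

Penalty: 8 × 1.5% × R$2,039,654.00 = R$244,758.48 (below the 30% cap of R$611,896.20)
Interest: R$2,039,654.00 × ((1 + 0.004)^8 − 1) = R$2,039,654.00 × 0.0324516… = R$66,190.0398…
Total = R$2,039,654.00 + R$244,758.4800 + R$66,190.0398… = R$2,350,602.52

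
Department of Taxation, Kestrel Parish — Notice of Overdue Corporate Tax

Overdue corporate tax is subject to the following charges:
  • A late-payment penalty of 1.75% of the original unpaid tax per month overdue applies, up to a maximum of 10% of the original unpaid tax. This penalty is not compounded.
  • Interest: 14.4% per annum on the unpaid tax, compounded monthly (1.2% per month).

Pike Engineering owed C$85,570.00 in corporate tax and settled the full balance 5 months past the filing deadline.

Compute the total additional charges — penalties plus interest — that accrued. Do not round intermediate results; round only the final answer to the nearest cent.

C$12,746.28

Penalty: 5 × 1.75% × C$85,570.00 = C$7,487.38… (below the 10% cap of C$8,557.00)
Interest: C$85,570.00 × ((1 + 0.012)^5 − 1) = C$85,570.00 × 0.0614574… = C$5,258.9083…
Penalties + interest = C$7,487.3750 + C$5,258.9083… = C$12,746.28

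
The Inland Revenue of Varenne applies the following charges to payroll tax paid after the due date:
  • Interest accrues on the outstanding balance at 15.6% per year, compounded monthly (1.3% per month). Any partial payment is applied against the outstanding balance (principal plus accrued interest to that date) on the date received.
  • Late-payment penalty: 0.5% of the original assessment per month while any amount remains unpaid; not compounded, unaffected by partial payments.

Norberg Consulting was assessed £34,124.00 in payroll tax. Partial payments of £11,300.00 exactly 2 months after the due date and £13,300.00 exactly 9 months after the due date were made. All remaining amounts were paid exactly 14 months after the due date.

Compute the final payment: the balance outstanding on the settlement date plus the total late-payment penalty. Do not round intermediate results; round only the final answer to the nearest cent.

£15,894.60

Balance at month 2: £34,124.0000 × (1 + 0.013)^2 = £35,016.9910…
After £11,300.00 payment: £35,016.9910… − £11,300.00 = £23,716.9910…
Balance at month 9: £23,716.9910… × (1 + 0.013)^7 = £25,961.2563…
After £13,300.00 payment: £25,961.2563… − £13,300.00 = £12,661.2563…
Balance at month 14: £12,661.2563… × (1 + 0.013)^5 = £13,505.9155…
Penalty: 14 × 0.5% × £34,124.00 = £2,388.68
Final settlement = outstanding balance + penalty = £13,505.9155… + £2,388.68 = £15,894.60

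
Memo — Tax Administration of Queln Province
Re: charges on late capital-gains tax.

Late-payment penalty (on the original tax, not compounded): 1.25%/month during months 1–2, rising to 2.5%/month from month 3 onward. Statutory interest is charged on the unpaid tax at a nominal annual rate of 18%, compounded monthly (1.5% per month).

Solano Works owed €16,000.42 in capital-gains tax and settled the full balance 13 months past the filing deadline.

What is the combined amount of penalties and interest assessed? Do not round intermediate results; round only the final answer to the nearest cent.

€8,217.05

Penalty, months 1–2: 2 × 1.25% × €16,000.42 = €400.01…
Penalty, months 3–13: 11 × 2.5% × €16,000.42 = €4,400.12…
Interest: €16,000.42 × ((1 + 0.015)^13 − 1) = €16,000.42 × 0.2135524… = €3,416.9288…
Penalties + interest = €4,800.1260 + €3,416.9288… = €8,217.05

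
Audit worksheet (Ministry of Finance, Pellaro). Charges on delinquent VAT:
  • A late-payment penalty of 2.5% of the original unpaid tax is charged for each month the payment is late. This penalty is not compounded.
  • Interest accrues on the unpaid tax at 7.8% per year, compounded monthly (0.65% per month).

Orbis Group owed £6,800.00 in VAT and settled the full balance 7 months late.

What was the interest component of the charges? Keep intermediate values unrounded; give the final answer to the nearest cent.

Interest: £6,800.00 × ((1 + 0.0065)^7 − 1) = £6,800.00 × 0.0463969… = £315.4991…

£315.50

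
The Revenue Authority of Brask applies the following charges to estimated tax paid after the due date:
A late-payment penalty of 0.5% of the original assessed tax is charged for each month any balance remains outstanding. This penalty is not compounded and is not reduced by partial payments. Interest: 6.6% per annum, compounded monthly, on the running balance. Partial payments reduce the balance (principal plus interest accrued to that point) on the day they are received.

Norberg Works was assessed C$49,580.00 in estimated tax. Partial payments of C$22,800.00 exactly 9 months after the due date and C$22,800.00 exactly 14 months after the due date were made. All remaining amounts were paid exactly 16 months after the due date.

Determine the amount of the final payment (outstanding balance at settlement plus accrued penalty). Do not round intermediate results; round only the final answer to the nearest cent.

Monthly rate = 6.6% ÷ 12 = 0.55%
Balance at month 9: C$49,580.0000 × (1 + 0.0055)^9 = C$52,088.9013…
After C$22,800.00 payment: C$52,088.9013… − C$22,800.00 = C$29,288.9013…
Balance at month 14: C$29,288.9013… × (1 + 0.0055)^5 = C$30,103.2548…
After C$22,800.00 payment: C$30,103.2548… − C$22,800.00 = C$7,303.2548…
Balance at month 16: C$7,303.2548… × (1 + 0.0055)^2 = C$7,383.8115…
Penalty: 16 × 0.5% × C$49,580.00 = C$3,966.40
Final settlement = outstanding balance + penalty = C$7,383.8115… + C$3,966.40 = C$11,350.21

C$11,350.21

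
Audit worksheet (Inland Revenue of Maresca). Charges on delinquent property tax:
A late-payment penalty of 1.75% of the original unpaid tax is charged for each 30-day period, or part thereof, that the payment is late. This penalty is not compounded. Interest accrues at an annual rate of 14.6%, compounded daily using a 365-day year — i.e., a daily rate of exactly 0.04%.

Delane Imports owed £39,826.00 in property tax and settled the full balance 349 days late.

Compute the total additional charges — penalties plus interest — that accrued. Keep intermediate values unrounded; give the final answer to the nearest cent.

Penalty periods: ⌈349/30⌉ = 12; penalty = 12 × 1.75% × £39,826.00 = £8,363.46
Interest: £39,826.00 × ((1 + 0.0004)^349 − 1) = £39,826.00 × 0.14978169… = £5,965.2055…
Penalties + interest = £8,363.4600 + £5,965.2055… = £14,328.67

£14,328.67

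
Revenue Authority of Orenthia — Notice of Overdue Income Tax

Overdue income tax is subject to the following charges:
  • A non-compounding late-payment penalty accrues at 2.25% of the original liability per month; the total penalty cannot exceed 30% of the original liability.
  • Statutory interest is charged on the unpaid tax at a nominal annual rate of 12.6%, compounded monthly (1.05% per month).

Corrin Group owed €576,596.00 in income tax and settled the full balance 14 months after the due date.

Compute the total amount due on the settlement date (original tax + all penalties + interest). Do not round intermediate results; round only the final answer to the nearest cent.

Penalty (uncapped): 14 × 2.25% × €576,596.00 = €181,627.74; cap = 30% × €576,596.00 = €172,978.80 → penalty = €172,978.80
Interest: €576,596.00 × ((1 + 0.0105)^14 − 1) = €576,596.00 × 0.1574666… = €90,794.5842…
Total = €576,596.00 + €172,978.8000 + €90,794.5842… = €840,369.38

€840,369.38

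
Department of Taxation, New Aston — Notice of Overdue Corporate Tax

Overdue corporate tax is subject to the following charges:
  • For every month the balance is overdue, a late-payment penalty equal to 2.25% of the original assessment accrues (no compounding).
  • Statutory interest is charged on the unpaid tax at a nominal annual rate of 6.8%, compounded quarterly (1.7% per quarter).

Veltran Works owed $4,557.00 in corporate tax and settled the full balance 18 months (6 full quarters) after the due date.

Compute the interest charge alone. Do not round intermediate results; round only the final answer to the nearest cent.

Interest: $4,557.00 × ((1 + 0.017)^6 − 1) = $4,557.00 × 0.1064345… = $485.0221…

$485.02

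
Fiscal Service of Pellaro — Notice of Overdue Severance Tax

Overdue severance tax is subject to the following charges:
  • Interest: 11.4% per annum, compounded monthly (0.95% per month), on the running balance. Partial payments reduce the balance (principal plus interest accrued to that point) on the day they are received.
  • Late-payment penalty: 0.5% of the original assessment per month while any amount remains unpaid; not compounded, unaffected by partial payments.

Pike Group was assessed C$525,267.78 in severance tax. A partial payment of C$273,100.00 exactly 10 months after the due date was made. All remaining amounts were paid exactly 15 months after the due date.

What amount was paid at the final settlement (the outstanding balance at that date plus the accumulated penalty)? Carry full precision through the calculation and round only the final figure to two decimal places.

C$358,380.89

Balance at month 10: C$525,267.7800 × (1 + 0.0095)^10 = C$577,356.4138…
After C$273,100.00 payment: C$577,356.4138… − C$273,100.00 = C$304,256.4138…
Balance at month 15: C$304,256.4138… × (1 + 0.0095)^5 = C$318,985.8059…
Penalty: 15 × 0.5% × C$525,267.78 = C$39,395.08…
Final settlement = outstanding balance + penalty = C$318,985.8059… + C$39,395.08… = C$358,380.89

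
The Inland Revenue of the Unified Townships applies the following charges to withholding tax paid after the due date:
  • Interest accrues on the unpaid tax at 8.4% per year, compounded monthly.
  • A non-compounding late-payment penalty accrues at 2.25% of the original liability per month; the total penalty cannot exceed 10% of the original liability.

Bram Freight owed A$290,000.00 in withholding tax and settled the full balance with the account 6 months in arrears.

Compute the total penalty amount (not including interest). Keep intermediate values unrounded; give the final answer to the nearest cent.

A$29,000.00

Penalty (uncapped): 6 × 2.25% × A$290,000.00 = A$39,150.00; cap = 10% × A$290,000.00 = A$29,000.00 → penalty = A$29,000.00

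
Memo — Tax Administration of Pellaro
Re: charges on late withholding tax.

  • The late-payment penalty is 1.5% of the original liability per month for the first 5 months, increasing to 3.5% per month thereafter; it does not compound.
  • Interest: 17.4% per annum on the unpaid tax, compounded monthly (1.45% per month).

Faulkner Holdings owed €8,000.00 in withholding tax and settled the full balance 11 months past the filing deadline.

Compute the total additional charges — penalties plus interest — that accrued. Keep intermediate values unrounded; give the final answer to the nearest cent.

€3,652.65

Penalty, months 1–5: 5 × 1.5% × €8,000.00 = €600.00
Penalty, months 6–11: 6 × 3.5% × €8,000.00 = €1,680.00
Interest: €8,000.00 × ((1 + 0.0145)^11 − 1) = €8,000.00 × 0.1715817… = €1,372.6533…
Penalties + interest = €2,280.0000 + €1,372.6533… = €3,652.65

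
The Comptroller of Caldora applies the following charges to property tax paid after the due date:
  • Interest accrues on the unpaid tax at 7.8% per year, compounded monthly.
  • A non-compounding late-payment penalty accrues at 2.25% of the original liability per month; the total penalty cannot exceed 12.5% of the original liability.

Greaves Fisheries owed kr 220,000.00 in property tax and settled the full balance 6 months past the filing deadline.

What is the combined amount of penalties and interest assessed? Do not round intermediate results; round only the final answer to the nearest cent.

kr 36,220.64

Penalty (uncapped): 6 × 2.25% × kr 220,000.00 = kr 29,700.00; cap = 12.5% × kr 220,000.00 = kr 27,500.00 → penalty = kr 27,500.00
Interest (7.8%/yr ÷ 12 = 0.65%/month): kr 220,000.00 × ((1 + 0.0065)^6 − 1) = kr 8,720.6393…
Penalties + interest = kr 27,500.0000 + kr 8,720.6393… = kr 36,220.64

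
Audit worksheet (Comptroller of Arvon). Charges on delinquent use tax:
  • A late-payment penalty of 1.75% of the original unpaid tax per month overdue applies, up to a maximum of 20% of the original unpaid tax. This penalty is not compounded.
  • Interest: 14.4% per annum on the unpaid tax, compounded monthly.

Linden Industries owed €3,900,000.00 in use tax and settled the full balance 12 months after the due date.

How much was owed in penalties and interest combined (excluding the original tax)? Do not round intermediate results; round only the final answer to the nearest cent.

€1,380,189.03

Penalty (uncapped): 12 × 1.75% × €3,900,000.00 = €819,000.00; cap = 20% × €3,900,000.00 = €780,000.00 → penalty = €780,000.00
Interest (14.4%/yr ÷ 12 = 1.2%/month): €3,900,000.00 × ((1 + 0.012)^12 − 1) = €600,189.0343…
Penalties + interest = €780,000.0000 + €600,189.0343… = €1,380,189.03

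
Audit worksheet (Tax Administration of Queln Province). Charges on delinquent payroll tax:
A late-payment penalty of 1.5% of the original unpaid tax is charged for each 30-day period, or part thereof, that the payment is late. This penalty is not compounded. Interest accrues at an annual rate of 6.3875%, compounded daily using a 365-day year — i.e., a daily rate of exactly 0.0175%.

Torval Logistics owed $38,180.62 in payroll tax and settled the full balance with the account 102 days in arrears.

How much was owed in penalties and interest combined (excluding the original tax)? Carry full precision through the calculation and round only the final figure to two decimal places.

$2,978.42

Penalty periods: ⌈102/30⌉ = 4; penalty = 4 × 1.5% × $38,180.62 = $2,290.84…
Interest: $38,180.62 × ((1 + 0.000175)^102 − 1) = $38,180.62 × 0.01800867… = $687.5823…
Penalties + interest = $2,290.8372 + $687.5823… = $2,978.42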